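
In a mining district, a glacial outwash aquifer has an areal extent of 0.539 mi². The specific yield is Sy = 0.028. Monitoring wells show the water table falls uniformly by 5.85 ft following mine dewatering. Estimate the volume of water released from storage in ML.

A = 0.539 mi² = 1.396 × 10^6 m²
Δh = 5.85 ft = 1.783 m
ΔV = Sy × A × Δh = 0.028 × 1.396 × 10^6 m² × 1.783 m = 69700 m³
ΔV = 69700 m³ = 69.7 ML

ΔV ≈ 69.7 ML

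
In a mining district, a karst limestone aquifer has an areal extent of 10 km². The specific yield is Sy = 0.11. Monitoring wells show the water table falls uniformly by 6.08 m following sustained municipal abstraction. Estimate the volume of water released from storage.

ΔV ≈ 6.69 × 10^6 m³

A = 10 km² = 1 × 10^7 m²
ΔV = Sy × A × Δh = 0.11 × 1 × 10^7 m² × 6.08 m = 6.688 × 10^6 m³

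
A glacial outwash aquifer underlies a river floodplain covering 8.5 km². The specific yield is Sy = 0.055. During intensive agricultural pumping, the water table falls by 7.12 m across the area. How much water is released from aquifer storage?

A = 8.5 km² = 8.5 × 10^6 m²
ΔV = Sy × A × Δh = 0.055 × 8.5 × 10^6 m² × 7.12 m = 3.329 × 10^6 m³

ΔV ≈ 3.33 × 10^6 m³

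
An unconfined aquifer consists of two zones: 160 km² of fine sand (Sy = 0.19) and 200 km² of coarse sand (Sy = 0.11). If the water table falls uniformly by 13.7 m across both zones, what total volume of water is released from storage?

ΔV ≈ 7.18 × 10^8 m³

A₁ = 160 km² = 1.6 × 10^8 m²; A₂ = 200 km² = 2 × 10^8 m²
ΔV₁ = 0.19 × 1.6 × 10^8 × 13.7 = 4.165 × 10^8 m³
ΔV₂ = 0.11 × 2 × 10^8 × 13.7 = 3.014 × 10^8 m³
ΔV = ΔV₁ + ΔV₂ = 7.179 × 10^8 m³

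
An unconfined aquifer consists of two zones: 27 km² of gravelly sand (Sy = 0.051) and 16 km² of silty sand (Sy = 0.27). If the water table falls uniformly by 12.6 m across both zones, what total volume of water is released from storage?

A₁ = 27 km² = 2.7 × 10^7 m²; A₂ = 16 km² = 1.6 × 10^7 m²
ΔV₁ = 0.051 × 2.7 × 10^7 × 12.6 = 1.735 × 10^7 m³
ΔV₂ = 0.27 × 1.6 × 10^7 × 12.6 = 5.443 × 10^7 m³
ΔV = ΔV₁ + ΔV₂ = 7.178 × 10^7 m³

ΔV ≈ 7.18 × 10^7 m³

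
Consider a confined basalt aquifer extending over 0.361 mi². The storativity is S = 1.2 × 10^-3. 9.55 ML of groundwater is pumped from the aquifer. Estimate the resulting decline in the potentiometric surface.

A = 0.361 mi² = 9.35 × 10^5 m²
ΔV = 9.55 ML = 9550 m³
Δh = ΔV / (S × A) = 9550 m³ / (0.0012 × 9.35 × 10^5 m²) = 8.512 m

Δh ≈ 8.51 m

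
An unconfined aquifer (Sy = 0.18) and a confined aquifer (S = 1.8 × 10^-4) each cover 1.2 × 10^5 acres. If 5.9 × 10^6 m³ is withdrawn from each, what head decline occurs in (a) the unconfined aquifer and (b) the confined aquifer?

A = 1.2 × 10^5 acres = 4.856 × 10^8 m²
Unconfined: Δh_u = ΔV/(Sy·A) = 5.9 × 10^6/(0.18 × 4.856 × 10^8) = 0.0675 m
Confined: Δh_c = ΔV/(S·A) = 5.9 × 10^6/(1.8 × 10^-4 × 4.856 × 10^8) = 67.5 m

Δh_u ≈ 0.0675 m; Δh_c ≈ 67.5 m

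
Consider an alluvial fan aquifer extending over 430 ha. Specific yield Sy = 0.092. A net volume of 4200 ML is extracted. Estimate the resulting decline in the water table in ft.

Δh ≈ 34.8 ft

A = 430 ha = 4.3 × 10^6 m²
ΔV = 4200 ML = 4.2 × 10^6 m³
Δh = ΔV / (Sy × A) = 4.2 × 10^6 m³ / (0.092 × 4.3 × 10^6 m²) = 10.62 m
Δh = 10.62 m = 34.83 ft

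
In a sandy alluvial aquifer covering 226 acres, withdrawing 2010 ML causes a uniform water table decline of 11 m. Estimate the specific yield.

A = 226 acres = 9.146 × 10^5 m²
ΔV = 2010 ML = 2.01 × 10^6 m³
Sy = ΔV / (A × Δh) = 2.01 × 10^6 m³ / (9.146 × 10^5 m² × 11 m) = 0.1998

Sy ≈ 0.2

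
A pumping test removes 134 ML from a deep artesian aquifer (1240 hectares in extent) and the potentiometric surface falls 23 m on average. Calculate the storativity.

S ≈ 4.7 × 10^-4

A = 1240 hectares = 1.24 × 10^7 m²
ΔV = 134 ML = 1.34 × 10^5 m³
S = ΔV / (A × Δh) = 1.34 × 10^5 m³ / (1.24 × 10^7 m² × 23 m) = 4.698 × 10^-4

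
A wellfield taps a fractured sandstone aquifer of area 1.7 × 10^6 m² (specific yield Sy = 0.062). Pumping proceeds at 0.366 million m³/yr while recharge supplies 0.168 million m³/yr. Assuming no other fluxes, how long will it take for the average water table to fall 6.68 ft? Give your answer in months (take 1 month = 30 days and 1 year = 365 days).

t ≈ 13.2 months

Δh = 6.68 ft = 2.036 m
ΔV = Sy × A × Δh = 0.062 × 1.7 × 10^6 × 2.036 = 2.146 × 10^5 m³
Net withdrawal = 0.366 − 0.168 = 0.198 million m³/yr = 542.5 m³/d
t = ΔV / Q = 2.146 × 10^5 m³ / 542.5 m³/d = 395.6 d
t = 395.6 d ≈ 13.19 months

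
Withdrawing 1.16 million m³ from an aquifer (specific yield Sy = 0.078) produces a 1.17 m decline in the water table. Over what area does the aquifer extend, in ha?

ΔV = 1.16 million m³ = 1.16 × 10^6 m³
A = ΔV / (Sy × Δh) = 1.16 × 10^6 / (0.078 × 1.17) = 1.271 × 10^7 m²
A = 1.271 × 10^7 m² = 1271 ha

A ≈ 1270 ha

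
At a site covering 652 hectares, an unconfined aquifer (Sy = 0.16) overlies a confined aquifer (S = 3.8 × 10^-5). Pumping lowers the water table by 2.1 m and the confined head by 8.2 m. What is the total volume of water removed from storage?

ΔV ≈ 2.19 × 10^6 m³

A = 652 hectares = 6.52 × 10^6 m²
Unconfined: ΔV_u = Sy × A × Δh_u = 0.16 × 6.52 × 10^6 × 2.1 = 2.191 × 10^6 m³
Confined: ΔV_c = S × A × Δh_c = 3.8 × 10^-5 × 6.52 × 10^6 × 8.2 = 2032 m³
Total ΔV = 2.191 × 10^6 + 2032 = 2.193 × 10^6 m³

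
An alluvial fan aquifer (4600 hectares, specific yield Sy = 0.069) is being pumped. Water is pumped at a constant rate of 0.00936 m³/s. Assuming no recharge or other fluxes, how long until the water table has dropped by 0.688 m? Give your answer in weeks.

t ≈ 386 weeks

A = 4600 hectares = 4.6 × 10^7 m²
ΔV = Sy × A × Δh = 0.069 × 4.6 × 10^7 × 0.688 = 2.184 × 10^6 m³
Q = 0.00936 m³/s = 808.7 m³/d
t = ΔV / Q = 2.184 × 10^6 m³ / 808.7 m³/d = 2700 d
t = 2700 d ≈ 385.8 weeks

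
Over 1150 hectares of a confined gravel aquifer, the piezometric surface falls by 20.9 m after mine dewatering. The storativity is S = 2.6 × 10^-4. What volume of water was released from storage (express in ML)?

A = 1150 hectares = 1.15 × 10^7 m²
ΔV = S × A × Δh = 2.6 × 10^-4 × 1.15 × 10^7 m² × 20.9 m = 62490 m³
ΔV = 62490 m³ = 62.49 ML

ΔV ≈ 62.5 ML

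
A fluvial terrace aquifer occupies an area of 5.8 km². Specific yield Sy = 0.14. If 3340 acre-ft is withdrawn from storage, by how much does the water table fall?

Δh ≈ 5.07 m

A = 5.8 km² = 5.8 × 10^6 m²
ΔV = 3340 acre-ft = 4.12 × 10^6 m³
Δh = ΔV / (Sy × A) = 4.12 × 10^6 m³ / (0.14 × 5.8 × 10^6 m²) = 5.074 m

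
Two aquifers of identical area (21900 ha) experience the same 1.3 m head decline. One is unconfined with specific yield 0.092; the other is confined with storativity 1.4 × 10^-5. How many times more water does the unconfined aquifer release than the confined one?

ΔV_u / ΔV_c ≈ 6570

A = 21900 ha = 2.19 × 10^8 m²
Unconfined: ΔV_u = Sy × A × Δh = 0.092 × 2.19 × 10^8 × 1.3 = 2.619 × 10^7 m³
Confined: ΔV_c = S × A × Δh = 1.4 × 10^-5 × 2.19 × 10^8 × 1.3 = 3986 m³
Ratio = ΔV_u / ΔV_c = Sy / S = 0.092 / 1.4 × 10^-5 = 6571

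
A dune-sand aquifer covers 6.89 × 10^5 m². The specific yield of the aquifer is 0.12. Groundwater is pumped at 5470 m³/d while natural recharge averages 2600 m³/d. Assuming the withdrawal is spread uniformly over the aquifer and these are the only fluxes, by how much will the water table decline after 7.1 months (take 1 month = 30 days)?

Δh ≈ 7.39 m

Net abstraction = 5470 − 2600 = 2870 m³/d
t = 7.1 months = 213 d
ΔV = Q × t = 2870 m³/d × 213 d = 6.113 × 10^5 m³
Δh = ΔV / (Sy × A) = 6.113 × 10^5 / (0.12 × 6.89 × 10^5) = 7.394 m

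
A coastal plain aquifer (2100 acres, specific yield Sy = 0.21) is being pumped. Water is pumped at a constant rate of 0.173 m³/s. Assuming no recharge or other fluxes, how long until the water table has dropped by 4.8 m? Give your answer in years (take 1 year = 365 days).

t ≈ 1.57 years

A = 2100 acres = 8.498 × 10^6 m²
ΔV = Sy × A × Δh = 0.21 × 8.498 × 10^6 × 4.8 = 8.566 × 10^6 m³
Q = 0.173 m³/s = 14950 m³/d
t = ΔV / Q = 8.566 × 10^6 m³ / 14950 m³/d = 573.1 d
t = 573.1 d ≈ 1.57 years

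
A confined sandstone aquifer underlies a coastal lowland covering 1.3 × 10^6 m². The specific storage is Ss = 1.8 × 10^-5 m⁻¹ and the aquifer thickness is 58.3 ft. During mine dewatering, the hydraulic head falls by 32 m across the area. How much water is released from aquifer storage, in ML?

ΔV ≈ 13.3 ML

b = 58.3 ft = 17.77 m
S = Ss × b = 1.8 × 10^-5 m⁻¹ × 17.77 m = 3.199 × 10^-4
ΔV = S × A × Δh = 3.199 × 10^-4 × 1.3 × 10^6 m² × 32 m = 13310 m³
ΔV = 13310 m³ = 13.31 ML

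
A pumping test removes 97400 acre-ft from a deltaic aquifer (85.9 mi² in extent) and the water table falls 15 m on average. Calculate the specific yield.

Sy ≈ 0.036

A = 85.9 mi² = 2.225 × 10^8 m²
ΔV = 97400 acre-ft = 1.201 × 10^8 m³
Sy = ΔV / (A × Δh) = 1.201 × 10^8 m³ / (2.225 × 10^8 m² × 15 m) = 0.036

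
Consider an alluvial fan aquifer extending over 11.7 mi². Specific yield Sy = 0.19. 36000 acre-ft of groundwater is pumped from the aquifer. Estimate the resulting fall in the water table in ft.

A = 11.7 mi² = 3.03 × 10^7 m²
ΔV = 36000 acre-ft = 4.441 × 10^7 m³
Δh = ΔV / (Sy × A) = 4.441 × 10^7 m³ / (0.19 × 3.03 × 10^7 m²) = 7.713 m
Δh = 7.713 m = 25.3 ft

Δh ≈ 25.3 ft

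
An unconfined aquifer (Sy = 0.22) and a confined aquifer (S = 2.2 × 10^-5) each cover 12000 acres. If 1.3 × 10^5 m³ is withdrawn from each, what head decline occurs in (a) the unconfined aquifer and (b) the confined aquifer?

A = 12000 acres = 4.856 × 10^7 m²
Unconfined: Δh_u = ΔV/(Sy·A) = 1.3 × 10^5/(0.22 × 4.856 × 10^7) = 0.01217 m
Confined: Δh_c = ΔV/(S·A) = 1.3 × 10^5/(2.2 × 10^-5 × 4.856 × 10^7) = 121.7 m

Δh_u ≈ 0.0122 m; Δh_c ≈ 122 m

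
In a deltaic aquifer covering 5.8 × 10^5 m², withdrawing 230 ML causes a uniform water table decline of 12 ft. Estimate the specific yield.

Sy ≈ 0.11

Δh = 12 ft = 3.658 m
ΔV = 230 ML = 2.3 × 10^5 m³
Sy = ΔV / (A × Δh) = 2.3 × 10^5 m³ / (5.8 × 10^5 m² × 3.658 m) = 0.1084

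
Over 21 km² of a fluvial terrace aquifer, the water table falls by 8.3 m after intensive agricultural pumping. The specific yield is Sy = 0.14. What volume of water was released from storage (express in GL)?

ΔV ≈ 24.4 GL

A = 21 km² = 2.1 × 10^7 m²
ΔV = Sy × A × Δh = 0.14 × 2.1 × 10^7 m² × 8.3 m = 2.44 × 10^7 m³
ΔV = 2.44 × 10^7 m³ = 24.4 GL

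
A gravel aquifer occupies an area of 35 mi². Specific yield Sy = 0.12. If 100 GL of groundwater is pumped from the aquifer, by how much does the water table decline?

Δh ≈ 9.19 m

A = 35 mi² = 9.065 × 10^7 m²
ΔV = 100 GL = 1 × 10^8 m³
Δh = ΔV / (Sy × A) = 1 × 10^8 m³ / (0.12 × 9.065 × 10^7 m²) = 9.193 m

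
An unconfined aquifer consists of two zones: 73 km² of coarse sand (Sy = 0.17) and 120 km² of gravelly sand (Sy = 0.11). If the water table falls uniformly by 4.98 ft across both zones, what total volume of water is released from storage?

A₁ = 73 km² = 7.3 × 10^7 m²; A₂ = 120 km² = 1.2 × 10^8 m²
Δh = 4.98 ft = 1.518 m
ΔV₁ = 0.17 × 7.3 × 10^7 × 1.518 = 1.884 × 10^7 m³
ΔV₂ = 0.11 × 1.2 × 10^8 × 1.518 = 2.004 × 10^7 m³
ΔV = ΔV₁ + ΔV₂ = 3.887 × 10^7 m³

ΔV ≈ 3.89 × 10^7 m³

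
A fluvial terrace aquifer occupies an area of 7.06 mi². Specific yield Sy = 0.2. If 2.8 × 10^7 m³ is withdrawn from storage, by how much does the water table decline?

A = 7.06 mi² = 1.829 × 10^7 m²
Δh = ΔV / (Sy × A) = 2.8 × 10^7 m³ / (0.2 × 1.829 × 10^7 m²) = 7.656 m

Δh ≈ 7.66 m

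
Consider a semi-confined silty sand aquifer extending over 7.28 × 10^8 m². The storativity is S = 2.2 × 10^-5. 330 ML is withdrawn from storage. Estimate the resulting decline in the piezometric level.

ΔV = 330 ML = 3.3 × 10^5 m³
Δh = ΔV / (S × A) = 3.3 × 10^5 m³ / (2.2 × 10^-5 × 7.28 × 10^8 m²) = 20.6 m

Δh ≈ 20.6 m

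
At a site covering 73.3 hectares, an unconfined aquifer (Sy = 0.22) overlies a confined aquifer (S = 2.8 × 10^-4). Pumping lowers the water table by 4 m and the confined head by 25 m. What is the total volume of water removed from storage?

ΔV ≈ 6.5 × 10^5 m³

A = 73.3 hectares = 7.33 × 10^5 m²
Unconfined: ΔV_u = Sy × A × Δh_u = 0.22 × 7.33 × 10^5 × 4 = 6.45 × 10^5 m³
Confined: ΔV_c = S × A × Δh_c = 2.8 × 10^-4 × 7.33 × 10^5 × 25 = 5131 m³
Total ΔV = 6.45 × 10^5 + 5131 = 6.502 × 10^5 m³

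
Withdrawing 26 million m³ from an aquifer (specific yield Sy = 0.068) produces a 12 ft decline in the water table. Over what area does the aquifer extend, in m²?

A ≈ 1.05 × 10^8 m²

Δh = 12 ft = 3.658 m
ΔV = 26 million m³ = 2.6 × 10^7 m³
A = ΔV / (Sy × Δh) = 2.6 × 10^7 / (0.068 × 3.658) = 1.045 × 10^8 m²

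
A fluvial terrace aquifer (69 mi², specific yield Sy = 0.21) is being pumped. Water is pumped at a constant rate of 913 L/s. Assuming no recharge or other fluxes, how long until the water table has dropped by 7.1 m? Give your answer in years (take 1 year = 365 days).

A = 69 mi² = 1.787 × 10^8 m²
ΔV = Sy × A × Δh = 0.21 × 1.787 × 10^8 × 7.1 = 2.665 × 10^8 m³
Q = 913 L/s = 78880 m³/d
t = ΔV / Q = 2.665 × 10^8 m³ / 78880 m³/d = 3378 d
t = 3378 d ≈ 9.254 years

t ≈ 9.25 years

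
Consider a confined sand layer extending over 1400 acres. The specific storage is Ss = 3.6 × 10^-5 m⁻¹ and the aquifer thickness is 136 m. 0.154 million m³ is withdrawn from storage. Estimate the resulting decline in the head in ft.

S = Ss × b = 3.6 × 10^-5 m⁻¹ × 136 m = 4.896 × 10^-3
A = 1400 acres = 5.666 × 10^6 m²
ΔV = 0.154 million m³ = 1.54 × 10^5 m³
Δh = ΔV / (S × A) = 1.54 × 10^5 m³ / (0.004896 × 5.666 × 10^6 m²) = 5.552 m
Δh = 5.552 m = 18.21 ft

Δh ≈ 18.2 ft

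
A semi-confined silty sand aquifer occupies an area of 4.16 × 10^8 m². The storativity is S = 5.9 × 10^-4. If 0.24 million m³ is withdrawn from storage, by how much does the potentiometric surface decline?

Δh ≈ 0.978 m

ΔV = 0.24 million m³ = 2.4 × 10^5 m³
Δh = ΔV / (S × A) = 2.4 × 10^5 m³ / (5.9 × 10^-4 × 4.16 × 10^8 m²) = 0.9778 m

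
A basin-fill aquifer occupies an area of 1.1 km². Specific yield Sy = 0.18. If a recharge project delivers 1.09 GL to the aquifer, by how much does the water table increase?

A = 1.1 km² = 1.1 × 10^6 m²
ΔV = 1.09 GL = 1.09 × 10^6 m³
Δh = ΔV / (Sy × A) = 1.09 × 10^6 m³ / (0.18 × 1.1 × 10^6 m²) = 5.505 m

Δh ≈ 5.51 m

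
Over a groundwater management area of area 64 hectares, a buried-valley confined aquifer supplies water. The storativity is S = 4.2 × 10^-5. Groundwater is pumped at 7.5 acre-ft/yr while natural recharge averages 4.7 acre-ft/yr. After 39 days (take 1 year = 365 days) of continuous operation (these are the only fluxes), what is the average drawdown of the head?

Δh ≈ 13.7 m

A = 64 hectares = 6.4 × 10^5 m²
Net abstraction = 7.5 − 4.7 = 2.8 acre-ft/yr
Q_net = 2.8 acre-ft/yr = 9.462 m³/d
ΔV = Q × t = 9.462 m³/d × 39 d = 369 m³
Δh = ΔV / (S × A) = 369 / (4.2 × 10^-5 × 6.4 × 10^5) = 13.73 m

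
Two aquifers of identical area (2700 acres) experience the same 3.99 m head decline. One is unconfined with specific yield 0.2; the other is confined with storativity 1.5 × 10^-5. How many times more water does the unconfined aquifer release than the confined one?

ΔV_u / ΔV_c ≈ 13300

A = 2700 acres = 1.093 × 10^7 m²
Unconfined: ΔV_u = Sy × A × Δh = 0.2 × 1.093 × 10^7 × 3.99 = 8.719 × 10^6 m³
Confined: ΔV_c = S × A × Δh = 1.5 × 10^-5 × 1.093 × 10^7 × 3.99 = 654 m³
Ratio = ΔV_u / ΔV_c = Sy / S = 0.2 / 1.5 × 10^-5 = 13330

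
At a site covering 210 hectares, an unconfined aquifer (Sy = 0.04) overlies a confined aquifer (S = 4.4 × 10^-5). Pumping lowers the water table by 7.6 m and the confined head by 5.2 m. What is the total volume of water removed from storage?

ΔV ≈ 6.39 × 10^5 m³

A = 210 hectares = 2.1 × 10^6 m²
Unconfined: ΔV_u = Sy × A × Δh_u = 0.04 × 2.1 × 10^6 × 7.6 = 6.384 × 10^5 m³
Confined: ΔV_c = S × A × Δh_c = 4.4 × 10^-5 × 2.1 × 10^6 × 5.2 = 480.5 m³
Total ΔV = 6.384 × 10^5 + 480.5 = 6.389 × 10^5 m³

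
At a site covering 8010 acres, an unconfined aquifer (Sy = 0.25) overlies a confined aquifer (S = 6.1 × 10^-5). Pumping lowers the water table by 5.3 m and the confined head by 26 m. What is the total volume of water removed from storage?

ΔV ≈ 4.3 × 10^7 m³

A = 8010 acres = 3.242 × 10^7 m²
Unconfined: ΔV_u = Sy × A × Δh_u = 0.25 × 3.242 × 10^7 × 5.3 = 4.295 × 10^7 m³
Confined: ΔV_c = S × A × Δh_c = 6.1 × 10^-5 × 3.242 × 10^7 × 26 = 51410 m³
Total ΔV = 4.295 × 10^7 + 51410 = 4.3 × 10^7 m³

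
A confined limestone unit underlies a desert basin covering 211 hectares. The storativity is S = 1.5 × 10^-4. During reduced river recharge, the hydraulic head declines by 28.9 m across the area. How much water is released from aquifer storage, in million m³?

A = 211 hectares = 2.11 × 10^6 m²
ΔV = S × A × Δh = 1.5 × 10^-4 × 2.11 × 10^6 m² × 28.9 m = 9147 m³
ΔV = 9147 m³ = 0.009147 million m³

ΔV ≈ 0.00915 million m³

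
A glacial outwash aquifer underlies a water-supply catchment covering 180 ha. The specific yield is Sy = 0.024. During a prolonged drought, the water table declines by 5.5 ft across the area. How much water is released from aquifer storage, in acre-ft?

ΔV ≈ 58.7 acre-ft

A = 180 ha = 1.8 × 10^6 m²
Δh = 5.5 ft = 1.676 m
ΔV = Sy × A × Δh = 0.024 × 1.8 × 10^6 m² × 1.676 m = 72420 m³
ΔV = 72420 m³ = 58.71 acre-ft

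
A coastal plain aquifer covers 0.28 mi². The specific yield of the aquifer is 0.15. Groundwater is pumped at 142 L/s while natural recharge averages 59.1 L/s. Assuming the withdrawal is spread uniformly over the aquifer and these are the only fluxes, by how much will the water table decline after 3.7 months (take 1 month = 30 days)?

Δh ≈ 7.31 m

A = 0.28 mi² = 7.252 × 10^5 m²
Net abstraction = 142 − 59.1 = 82.9 L/s
Q_net = 82.9 L/s = 7163 m³/d
t = 3.7 months = 111 d
ΔV = Q × t = 7163 m³/d × 111 d = 7.95 × 10^5 m³
Δh = ΔV / (Sy × A) = 7.95 × 10^5 / (0.15 × 7.252 × 10^5) = 7.309 m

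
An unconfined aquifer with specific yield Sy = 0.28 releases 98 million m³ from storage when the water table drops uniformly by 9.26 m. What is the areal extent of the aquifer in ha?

ΔV = 98 million m³ = 9.8 × 10^7 m³
A = ΔV / (Sy × Δh) = 9.8 × 10^7 / (0.28 × 9.26) = 3.78 × 10^7 m²
A = 3.78 × 10^7 m² = 3780 ha

A ≈ 3780 ha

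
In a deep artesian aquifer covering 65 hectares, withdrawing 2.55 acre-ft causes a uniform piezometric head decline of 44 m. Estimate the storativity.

S ≈ 1.1 × 10^-4

A = 65 hectares = 6.5 × 10^5 m²
ΔV = 2.55 acre-ft = 3145 m³
S = ΔV / (A × Δh) = 3145 m³ / (6.5 × 10^5 m² × 44 m) = 1.1 × 10^-4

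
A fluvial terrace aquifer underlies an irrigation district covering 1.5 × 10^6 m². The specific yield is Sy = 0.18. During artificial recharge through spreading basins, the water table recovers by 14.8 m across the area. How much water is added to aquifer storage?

ΔV ≈ 4 × 10^6 m³

ΔV = Sy × A × Δh = 0.18 × 1.5 × 10^6 m² × 14.8 m = 3.996 × 10^6 m³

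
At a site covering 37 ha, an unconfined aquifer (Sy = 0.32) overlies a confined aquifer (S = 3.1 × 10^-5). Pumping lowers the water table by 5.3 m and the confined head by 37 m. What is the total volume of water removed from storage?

A = 37 ha = 3.7 × 10^5 m²
Unconfined: ΔV_u = Sy × A × Δh_u = 0.32 × 3.7 × 10^5 × 5.3 = 6.275 × 10^5 m³
Confined: ΔV_c = S × A × Δh_c = 3.1 × 10^-5 × 3.7 × 10^5 × 37 = 424.4 m³
Total ΔV = 6.275 × 10^5 + 424.4 = 6.279 × 10^5 m³

ΔV ≈ 6.28 × 10^5 m³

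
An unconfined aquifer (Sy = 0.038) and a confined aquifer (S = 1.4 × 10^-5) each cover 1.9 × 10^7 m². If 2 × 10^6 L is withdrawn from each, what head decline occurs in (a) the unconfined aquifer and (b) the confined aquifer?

Δh_u ≈ 0.00277 m; Δh_c ≈ 7.52 m

ΔV = 2 × 10^6 L = 2000 m³
Unconfined: Δh_u = ΔV/(Sy·A) = 2000/(0.038 × 1.9 × 10^7) = 0.00277 m
Confined: Δh_c = ΔV/(S·A) = 2000/(1.4 × 10^-5 × 1.9 × 10^7) = 7.519 m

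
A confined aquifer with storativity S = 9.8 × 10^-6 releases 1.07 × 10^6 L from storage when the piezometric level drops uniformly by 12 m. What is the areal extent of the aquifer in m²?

ΔV = 1.07 × 10^6 L = 1070 m³
A = ΔV / (S × Δh) = 1070 / (9.8 × 10^-6 × 12) = 9.099 × 10^6 m²

A ≈ 9.1 × 10^6 m²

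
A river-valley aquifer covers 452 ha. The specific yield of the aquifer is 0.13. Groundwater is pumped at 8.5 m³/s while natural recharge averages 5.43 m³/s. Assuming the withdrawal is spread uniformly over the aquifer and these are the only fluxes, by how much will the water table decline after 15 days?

Δh ≈ 6.77 m

A = 452 ha = 4.52 × 10^6 m²
Net abstraction = 8.5 − 5.43 = 3.07 m³/s
Q_net = 3.07 m³/s = 2.652 × 10^5 m³/d
ΔV = Q × t = 2.652 × 10^5 m³/d × 15 d = 3.979 × 10^6 m³
Δh = ΔV / (Sy × A) = 3.979 × 10^6 / (0.13 × 4.52 × 10^6) = 6.771 m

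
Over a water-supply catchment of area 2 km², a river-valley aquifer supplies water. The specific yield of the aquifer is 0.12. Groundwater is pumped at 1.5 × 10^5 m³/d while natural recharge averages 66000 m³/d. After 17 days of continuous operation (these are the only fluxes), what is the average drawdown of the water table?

A = 2 km² = 2 × 10^6 m²
Net abstraction = 1.5 × 10^5 − 66000 = 84000 m³/d
ΔV = Q × t = 84000 m³/d × 17 d = 1.428 × 10^6 m³
Δh = ΔV / (Sy × A) = 1.428 × 10^6 / (0.12 × 2 × 10^6) = 5.95 m

Δh ≈ 5.95 m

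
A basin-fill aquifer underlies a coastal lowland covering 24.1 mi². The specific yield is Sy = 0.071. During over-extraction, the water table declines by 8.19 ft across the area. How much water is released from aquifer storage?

A = 24.1 mi² = 6.242 × 10^7 m²
Δh = 8.19 ft = 2.496 m
ΔV = Sy × A × Δh = 0.071 × 6.242 × 10^7 m² × 2.496 m = 1.106 × 10^7 m³

ΔV ≈ 1.11 × 10^7 m³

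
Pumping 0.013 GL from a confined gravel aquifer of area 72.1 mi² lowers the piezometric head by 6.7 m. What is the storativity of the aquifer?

S ≈ 1 × 10^-5

A = 72.1 mi² = 1.867 × 10^8 m²
ΔV = 0.013 GL = 13000 m³
S = ΔV / (A × Δh) = 13000 m³ / (1.867 × 10^8 m² × 6.7 m) = 1.039 × 10^-5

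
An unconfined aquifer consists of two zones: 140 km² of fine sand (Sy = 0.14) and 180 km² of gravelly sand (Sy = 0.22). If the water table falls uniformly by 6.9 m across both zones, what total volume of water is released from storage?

A₁ = 140 km² = 1.4 × 10^8 m²; A₂ = 180 km² = 1.8 × 10^8 m²
ΔV₁ = 0.14 × 1.4 × 10^8 × 6.9 = 1.352 × 10^8 m³
ΔV₂ = 0.22 × 1.8 × 10^8 × 6.9 = 2.732 × 10^8 m³
ΔV = ΔV₁ + ΔV₂ = 4.085 × 10^8 m³

ΔV ≈ 4.08 × 10^8 m³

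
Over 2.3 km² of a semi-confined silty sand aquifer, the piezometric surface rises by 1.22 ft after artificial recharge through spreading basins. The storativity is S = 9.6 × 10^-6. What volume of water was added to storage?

A = 2.3 km² = 2.3 × 10^6 m²
Δh = 1.22 ft = 0.3719 m
ΔV = S × A × Δh = 9.6 × 10^-6 × 2.3 × 10^6 m² × 0.3719 m = 8.211 m³

ΔV ≈ 8.21 m³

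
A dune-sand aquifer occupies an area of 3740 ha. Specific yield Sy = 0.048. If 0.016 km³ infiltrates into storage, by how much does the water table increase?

A = 3740 ha = 3.74 × 10^7 m²
ΔV = 0.016 km³ = 1.6 × 10^7 m³
Δh = ΔV / (Sy × A) = 1.6 × 10^7 m³ / (0.048 × 3.74 × 10^7 m²) = 8.913 m

Δh ≈ 8.91 m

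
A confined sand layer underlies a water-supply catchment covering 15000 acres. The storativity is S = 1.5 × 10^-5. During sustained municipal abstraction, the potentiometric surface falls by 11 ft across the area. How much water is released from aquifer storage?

A = 15000 acres = 6.07 × 10^7 m²
Δh = 11 ft = 3.353 m
ΔV = S × A × Δh = 1.5 × 10^-5 × 6.07 × 10^7 m² × 3.353 m = 3053 m³

ΔV ≈ 3050 m³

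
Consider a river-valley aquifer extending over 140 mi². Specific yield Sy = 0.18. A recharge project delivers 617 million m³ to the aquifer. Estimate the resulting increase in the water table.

Δh ≈ 9.45 m

A = 140 mi² = 3.626 × 10^8 m²
ΔV = 617 million m³ = 6.17 × 10^8 m³
Δh = ΔV / (Sy × A) = 6.17 × 10^8 m³ / (0.18 × 3.626 × 10^8 m²) = 9.453 m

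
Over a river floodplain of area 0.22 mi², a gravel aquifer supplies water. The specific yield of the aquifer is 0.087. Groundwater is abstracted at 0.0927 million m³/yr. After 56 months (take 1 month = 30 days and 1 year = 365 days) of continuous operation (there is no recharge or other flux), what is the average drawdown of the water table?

A = 0.22 mi² = 5.698 × 10^5 m²
Q = 0.0927 million m³/yr = 254 m³/d
t = 56 months = 1680 d
ΔV = Q × t = 254 m³/d × 1680 d = 4.267 × 10^5 m³
Δh = ΔV / (Sy × A) = 4.267 × 10^5 / (0.087 × 5.698 × 10^5) = 8.607 m

Δh ≈ 8.61 m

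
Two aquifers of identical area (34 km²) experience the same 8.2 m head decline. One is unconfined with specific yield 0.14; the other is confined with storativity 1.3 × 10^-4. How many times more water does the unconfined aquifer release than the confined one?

ΔV_u / ΔV_c ≈ 1080

A = 34 km² = 3.4 × 10^7 m²
Unconfined: ΔV_u = Sy × A × Δh = 0.14 × 3.4 × 10^7 × 8.2 = 3.903 × 10^7 m³
Confined: ΔV_c = S × A × Δh = 1.3 × 10^-4 × 3.4 × 10^7 × 8.2 = 36240 m³
Ratio = ΔV_u / ΔV_c = Sy / S = 0.14 / 1.3 × 10^-4 = 1077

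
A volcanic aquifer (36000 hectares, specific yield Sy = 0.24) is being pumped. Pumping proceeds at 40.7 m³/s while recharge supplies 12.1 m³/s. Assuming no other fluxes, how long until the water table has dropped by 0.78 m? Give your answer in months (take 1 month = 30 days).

A = 36000 hectares = 3.6 × 10^8 m²
ΔV = Sy × A × Δh = 0.24 × 3.6 × 10^8 × 0.78 = 6.739 × 10^7 m³
Net withdrawal = 40.7 − 12.1 = 28.6 m³/s = 2.471 × 10^6 m³/d
t = ΔV / Q = 6.739 × 10^7 m³ / 2.471 × 10^6 m³/d = 27.27 d
t = 27.27 d ≈ 0.9091 months

t ≈ 0.909 months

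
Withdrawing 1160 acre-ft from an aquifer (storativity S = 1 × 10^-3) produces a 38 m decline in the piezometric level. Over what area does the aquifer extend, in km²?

ΔV = 1160 acre-ft = 1.431 × 10^6 m³
A = ΔV / (S × Δh) = 1.431 × 10^6 / (0.001 × 38) = 3.765 × 10^7 m²
A = 3.765 × 10^7 m² = 37.65 km²

A ≈ 37.7 km²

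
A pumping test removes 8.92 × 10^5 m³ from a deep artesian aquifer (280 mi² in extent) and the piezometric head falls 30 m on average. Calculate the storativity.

A = 280 mi² = 7.252 × 10^8 m²
S = ΔV / (A × Δh) = 8.92 × 10^5 m³ / (7.252 × 10^8 m² × 30 m) = 4.1 × 10^-5

S ≈ 4.1 × 10^-5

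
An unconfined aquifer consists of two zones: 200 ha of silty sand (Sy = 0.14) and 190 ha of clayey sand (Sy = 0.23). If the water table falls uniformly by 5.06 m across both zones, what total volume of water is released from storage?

ΔV ≈ 3.63 × 10^6 m³

A₁ = 200 ha = 2 × 10^6 m²; A₂ = 190 ha = 1.9 × 10^6 m²
ΔV₁ = 0.14 × 2 × 10^6 × 5.06 = 1.417 × 10^6 m³
ΔV₂ = 0.23 × 1.9 × 10^6 × 5.06 = 2.211 × 10^6 m³
ΔV = ΔV₁ + ΔV₂ = 3.628 × 10^6 m³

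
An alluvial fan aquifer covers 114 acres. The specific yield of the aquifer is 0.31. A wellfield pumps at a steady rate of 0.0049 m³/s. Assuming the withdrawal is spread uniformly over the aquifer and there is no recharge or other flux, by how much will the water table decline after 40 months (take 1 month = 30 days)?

Δh ≈ 3.55 m

A = 114 acres = 4.613 × 10^5 m²
Q = 0.0049 m³/s = 423.4 m³/d
t = 40 months = 1200 d
ΔV = Q × t = 423.4 m³/d × 1200 d = 5.08 × 10^5 m³
Δh = ΔV / (Sy × A) = 5.08 × 10^5 / (0.31 × 4.613 × 10^5) = 3.552 m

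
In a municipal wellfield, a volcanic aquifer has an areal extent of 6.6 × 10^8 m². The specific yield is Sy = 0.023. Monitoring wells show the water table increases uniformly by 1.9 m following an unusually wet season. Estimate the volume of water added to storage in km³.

ΔV ≈ 0.0288 km³

ΔV = Sy × A × Δh = 0.023 × 6.6 × 10^8 m² × 1.9 m = 2.884 × 10^7 m³
ΔV = 2.884 × 10^7 m³ = 0.02884 km³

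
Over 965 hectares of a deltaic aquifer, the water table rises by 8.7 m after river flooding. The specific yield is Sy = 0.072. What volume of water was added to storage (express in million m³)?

ΔV ≈ 6.04 million m³

A = 965 hectares = 9.65 × 10^6 m²
ΔV = Sy × A × Δh = 0.072 × 9.65 × 10^6 m² × 8.7 m = 6.045 × 10^6 m³
ΔV = 6.045 × 10^6 m³ = 6.045 million m³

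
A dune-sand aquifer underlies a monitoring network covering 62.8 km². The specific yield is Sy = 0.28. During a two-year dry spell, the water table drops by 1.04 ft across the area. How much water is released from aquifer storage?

ΔV ≈ 5.57 × 10^6 m³

A = 62.8 km² = 6.28 × 10^7 m²
Δh = 1.04 ft = 0.317 m
ΔV = Sy × A × Δh = 0.28 × 6.28 × 10^7 m² × 0.317 m = 5.574 × 10^6 m³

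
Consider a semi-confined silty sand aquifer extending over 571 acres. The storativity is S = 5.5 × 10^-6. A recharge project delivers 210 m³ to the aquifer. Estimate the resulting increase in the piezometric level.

Δh ≈ 16.5 m

A = 571 acres = 2.311 × 10^6 m²
Δh = ΔV / (S × A) = 210 m³ / (5.5 × 10^-6 × 2.311 × 10^6 m²) = 16.52 m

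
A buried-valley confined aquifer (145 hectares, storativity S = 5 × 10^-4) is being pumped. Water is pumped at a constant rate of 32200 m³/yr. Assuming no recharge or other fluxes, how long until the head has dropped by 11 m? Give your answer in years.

A = 145 hectares = 1.45 × 10^6 m²
ΔV = S × A × Δh = 5 × 10^-4 × 1.45 × 10^6 × 11 = 7975 m³
Q = 32200 m³/yr = 88.22 m³/d
t = ΔV / Q = 7975 m³ / 88.22 m³/d = 90.4 d
t = 90.4 d ≈ 0.2477 years

t ≈ 0.248 years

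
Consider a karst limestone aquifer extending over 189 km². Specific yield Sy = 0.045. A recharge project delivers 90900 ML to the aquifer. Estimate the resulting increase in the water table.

A = 189 km² = 1.89 × 10^8 m²
ΔV = 90900 ML = 9.09 × 10^7 m³
Δh = ΔV / (Sy × A) = 9.09 × 10^7 m³ / (0.045 × 1.89 × 10^8 m²) = 10.69 m

Δh ≈ 10.7 m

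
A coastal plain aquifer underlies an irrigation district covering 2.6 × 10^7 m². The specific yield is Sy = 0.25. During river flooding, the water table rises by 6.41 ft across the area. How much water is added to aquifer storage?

ΔV ≈ 1.27 × 10^7 m³

Δh = 6.41 ft = 1.954 m
ΔV = Sy × A × Δh = 0.25 × 2.6 × 10^7 m² × 1.954 m = 1.27 × 10^7 m³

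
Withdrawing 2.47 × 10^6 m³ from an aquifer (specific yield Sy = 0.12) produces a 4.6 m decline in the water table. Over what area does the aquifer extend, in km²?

A ≈ 4.47 km²

A = ΔV / (Sy × Δh) = 2.47 × 10^6 / (0.12 × 4.6) = 4.475 × 10^6 m²
A = 4.475 × 10^6 m² = 4.475 km²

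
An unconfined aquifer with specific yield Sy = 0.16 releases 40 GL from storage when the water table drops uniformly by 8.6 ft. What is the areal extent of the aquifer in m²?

Δh = 8.6 ft = 2.621 m
ΔV = 40 GL = 4 × 10^7 m³
A = ΔV / (Sy × Δh) = 4 × 10^7 / (0.16 × 2.621) = 9.537 × 10^7 m²

A ≈ 9.54 × 10^7 m²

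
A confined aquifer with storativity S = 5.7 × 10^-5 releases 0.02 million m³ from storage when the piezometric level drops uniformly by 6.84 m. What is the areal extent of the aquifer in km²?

ΔV = 0.02 million m³ = 20000 m³
A = ΔV / (S × Δh) = 20000 / (5.7 × 10^-5 × 6.84) = 5.13 × 10^7 m²
A = 5.13 × 10^7 m² = 51.3 km²

A ≈ 51.3 km²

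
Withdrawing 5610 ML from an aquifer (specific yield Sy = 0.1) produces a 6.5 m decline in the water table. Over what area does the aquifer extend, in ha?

ΔV = 5610 ML = 5.61 × 10^6 m³
A = ΔV / (Sy × Δh) = 5.61 × 10^6 / (0.1 × 6.5) = 8.631 × 10^6 m²
A = 8.631 × 10^6 m² = 863.1 ha

A ≈ 863 ha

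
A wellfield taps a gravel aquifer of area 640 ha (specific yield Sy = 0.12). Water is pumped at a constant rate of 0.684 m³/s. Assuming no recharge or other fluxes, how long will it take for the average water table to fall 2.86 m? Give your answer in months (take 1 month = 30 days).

t ≈ 1.24 months

A = 640 ha = 6.4 × 10^6 m²
ΔV = Sy × A × Δh = 0.12 × 6.4 × 10^6 × 2.86 = 2.196 × 10^6 m³
Q = 0.684 m³/s = 59100 m³/d
t = ΔV / Q = 2.196 × 10^6 m³ / 59100 m³/d = 37.17 d
t = 37.17 d ≈ 1.239 months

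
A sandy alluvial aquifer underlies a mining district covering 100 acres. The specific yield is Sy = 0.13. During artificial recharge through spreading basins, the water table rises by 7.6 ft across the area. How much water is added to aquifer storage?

A = 100 acres = 4.047 × 10^5 m²
Δh = 7.6 ft = 2.316 m
ΔV = Sy × A × Δh = 0.13 × 4.047 × 10^5 m² × 2.316 m = 1.219 × 10^5 m³

ΔV ≈ 1.22 × 10^5 m³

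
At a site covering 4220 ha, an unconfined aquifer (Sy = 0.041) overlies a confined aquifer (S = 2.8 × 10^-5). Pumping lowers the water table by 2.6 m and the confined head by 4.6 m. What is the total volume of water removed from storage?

A = 4220 ha = 4.22 × 10^7 m²
Unconfined: ΔV_u = Sy × A × Δh_u = 0.041 × 4.22 × 10^7 × 2.6 = 4.499 × 10^6 m³
Confined: ΔV_c = S × A × Δh_c = 2.8 × 10^-5 × 4.22 × 10^7 × 4.6 = 5435 m³
Total ΔV = 4.499 × 10^6 + 5435 = 4.504 × 10^6 m³

ΔV ≈ 4.5 × 10^6 m³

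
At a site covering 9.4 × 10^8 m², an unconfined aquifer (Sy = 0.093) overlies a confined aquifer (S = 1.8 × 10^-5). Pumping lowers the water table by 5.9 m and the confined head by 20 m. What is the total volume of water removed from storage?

ΔV ≈ 5.16 × 10^8 m³

Unconfined: ΔV_u = Sy × A × Δh_u = 0.093 × 9.4 × 10^8 × 5.9 = 5.158 × 10^8 m³
Confined: ΔV_c = S × A × Δh_c = 1.8 × 10^-5 × 9.4 × 10^8 × 20 = 3.384 × 10^5 m³
Total ΔV = 5.158 × 10^8 + 3.384 × 10^5 = 5.161 × 10^8 m³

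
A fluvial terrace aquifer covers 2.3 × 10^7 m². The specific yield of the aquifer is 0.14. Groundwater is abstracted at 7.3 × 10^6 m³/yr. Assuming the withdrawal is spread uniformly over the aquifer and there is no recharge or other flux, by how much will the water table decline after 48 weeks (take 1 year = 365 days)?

Δh ≈ 2.09 m

Q = 7.3 × 10^6 m³/yr = 20000 m³/d
t = 48 weeks = 336 d
ΔV = Q × t = 20000 m³/d × 336 d = 6.72 × 10^6 m³
Δh = ΔV / (Sy × A) = 6.72 × 10^6 / (0.14 × 2.3 × 10^7) = 2.087 m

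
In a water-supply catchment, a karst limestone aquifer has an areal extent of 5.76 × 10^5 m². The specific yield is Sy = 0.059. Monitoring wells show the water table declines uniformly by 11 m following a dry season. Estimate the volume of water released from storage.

ΔV ≈ 3.74 × 10^5 m³

ΔV = Sy × A × Δh = 0.059 × 5.76 × 10^5 m² × 11 m = 3.738 × 10^5 m³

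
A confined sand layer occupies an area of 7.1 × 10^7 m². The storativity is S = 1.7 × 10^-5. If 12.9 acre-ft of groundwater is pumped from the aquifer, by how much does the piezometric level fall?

ΔV = 12.9 acre-ft = 15910 m³
Δh = ΔV / (S × A) = 15910 m³ / (1.7 × 10^-5 × 7.1 × 10^7 m²) = 13.18 m

Δh ≈ 13.2 m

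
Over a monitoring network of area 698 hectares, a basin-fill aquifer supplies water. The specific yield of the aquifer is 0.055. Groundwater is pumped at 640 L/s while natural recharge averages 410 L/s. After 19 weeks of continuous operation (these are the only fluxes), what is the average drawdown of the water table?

A = 698 hectares = 6.98 × 10^6 m²
Net abstraction = 640 − 410 = 230 L/s
Q_net = 230 L/s = 19870 m³/d
t = 19 weeks = 133 d
ΔV = Q × t = 19870 m³/d × 133 d = 2.643 × 10^6 m³
Δh = ΔV / (Sy × A) = 2.643 × 10^6 / (0.055 × 6.98 × 10^6) = 6.885 m

Δh ≈ 6.88 m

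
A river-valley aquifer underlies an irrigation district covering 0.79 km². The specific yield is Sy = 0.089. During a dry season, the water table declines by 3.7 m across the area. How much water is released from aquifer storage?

A = 0.79 km² = 7.9 × 10^5 m²
ΔV = Sy × A × Δh = 0.089 × 7.9 × 10^5 m² × 3.7 m = 2.601 × 10^5 m³

ΔV ≈ 2.6 × 10^5 m³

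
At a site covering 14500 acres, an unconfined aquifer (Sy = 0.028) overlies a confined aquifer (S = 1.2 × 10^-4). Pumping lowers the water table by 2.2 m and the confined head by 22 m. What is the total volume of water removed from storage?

A = 14500 acres = 5.868 × 10^7 m²
Unconfined: ΔV_u = Sy × A × Δh_u = 0.028 × 5.868 × 10^7 × 2.2 = 3.615 × 10^6 m³
Confined: ΔV_c = S × A × Δh_c = 1.2 × 10^-4 × 5.868 × 10^7 × 22 = 1.549 × 10^5 m³
Total ΔV = 3.615 × 10^6 + 1.549 × 10^5 = 3.77 × 10^6 m³

ΔV ≈ 3.77 × 10^6 m³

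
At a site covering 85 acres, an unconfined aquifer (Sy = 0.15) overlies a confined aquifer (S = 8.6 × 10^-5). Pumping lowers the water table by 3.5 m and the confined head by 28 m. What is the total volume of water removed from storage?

ΔV ≈ 1.81 × 10^5 m³

A = 85 acres = 3.44 × 10^5 m²
Unconfined: ΔV_u = Sy × A × Δh_u = 0.15 × 3.44 × 10^5 × 3.5 = 1.806 × 10^5 m³
Confined: ΔV_c = S × A × Δh_c = 8.6 × 10^-5 × 3.44 × 10^5 × 28 = 828.3 m³
Total ΔV = 1.806 × 10^5 + 828.3 = 1.814 × 10^5 m³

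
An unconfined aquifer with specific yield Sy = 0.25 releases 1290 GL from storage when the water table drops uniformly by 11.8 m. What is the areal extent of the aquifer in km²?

A ≈ 437 km²

ΔV = 1290 GL = 1.29 × 10^9 m³
A = ΔV / (Sy × Δh) = 1.29 × 10^9 / (0.25 × 11.8) = 4.373 × 10^8 m²
A = 4.373 × 10^8 m² = 437.3 km²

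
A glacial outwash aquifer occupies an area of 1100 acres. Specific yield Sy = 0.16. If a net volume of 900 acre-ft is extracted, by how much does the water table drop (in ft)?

A = 1100 acres = 4.452 × 10^6 m²
ΔV = 900 acre-ft = 1.11 × 10^6 m³
Δh = ΔV / (Sy × A) = 1.11 × 10^6 m³ / (0.16 × 4.452 × 10^6 m²) = 1.559 m
Δh = 1.559 m = 5.114 ft

Δh ≈ 5.11 ft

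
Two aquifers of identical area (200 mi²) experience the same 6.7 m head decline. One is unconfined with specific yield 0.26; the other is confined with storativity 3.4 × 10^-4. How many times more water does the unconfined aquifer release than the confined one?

ΔV_u / ΔV_c ≈ 765

A = 200 mi² = 5.18 × 10^8 m²
Unconfined: ΔV_u = Sy × A × Δh = 0.26 × 5.18 × 10^8 × 6.7 = 9.024 × 10^8 m³
Confined: ΔV_c = S × A × Δh = 3.4 × 10^-4 × 5.18 × 10^8 × 6.7 = 1.18 × 10^6 m³
Ratio = ΔV_u / ΔV_c = Sy / S = 0.26 / 3.4 × 10^-4 = 764.7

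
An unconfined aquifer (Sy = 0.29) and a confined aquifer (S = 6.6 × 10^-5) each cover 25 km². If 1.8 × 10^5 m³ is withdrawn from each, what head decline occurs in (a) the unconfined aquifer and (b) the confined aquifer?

A = 25 km² = 2.5 × 10^7 m²
Unconfined: Δh_u = ΔV/(Sy·A) = 1.8 × 10^5/(0.29 × 2.5 × 10^7) = 0.02483 m
Confined: Δh_c = ΔV/(S·A) = 1.8 × 10^5/(6.6 × 10^-5 × 2.5 × 10^7) = 109.1 m

Δh_u ≈ 0.0248 m; Δh_c ≈ 109 m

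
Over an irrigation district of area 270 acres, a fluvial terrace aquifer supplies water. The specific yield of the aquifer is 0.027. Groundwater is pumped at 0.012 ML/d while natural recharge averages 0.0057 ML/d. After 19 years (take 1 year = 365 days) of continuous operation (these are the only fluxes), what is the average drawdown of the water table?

Δh ≈ 1.48 m

A = 270 acres = 1.093 × 10^6 m²
Net abstraction = 0.012 − 0.0057 = 0.0063 ML/d
Q_net = 0.0063 ML/d = 6.3 m³/d
t = 19 years = 6935 d
ΔV = Q × t = 6.3 m³/d × 6935 d = 43690 m³
Δh = ΔV / (Sy × A) = 43690 / (0.027 × 1.093 × 10^6) = 1.481 m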